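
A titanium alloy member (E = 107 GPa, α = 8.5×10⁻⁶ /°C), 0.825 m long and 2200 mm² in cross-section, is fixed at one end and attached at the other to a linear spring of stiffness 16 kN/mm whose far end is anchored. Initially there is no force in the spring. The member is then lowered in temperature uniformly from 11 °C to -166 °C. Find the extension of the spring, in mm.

The unrestrained thermal change is αΔT L = 8.5×10⁻⁶ × 177 × 825 = 1.241 mm.
Let P be the tensile force in the spring. The member extends elastically by PL/(AE) and the spring stretches by P/k; together these equal δ_free.
P [ L/(AE) + 1/k ] = δ_free → P [ 825/(2200×107×10³) + 1/(16×10³) ] = 1.241.
P = 1.241 / 6.6×10⁻⁵ = 18800 N.
Spring extension = P/k = 18800/(16×10³) = 1.175 mm.

δ ≈ 1.18 mm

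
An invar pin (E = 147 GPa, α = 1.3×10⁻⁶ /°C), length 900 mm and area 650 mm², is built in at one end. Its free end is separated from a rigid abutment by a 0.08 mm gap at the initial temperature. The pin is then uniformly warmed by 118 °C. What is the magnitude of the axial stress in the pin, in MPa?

Unrestrained expansion: δ_free = αΔT L = 1.3×10⁻⁶ × 118 × 900 = 0.1381 mm.
The gap closes (δ_free > 0.08 mm) and the wall then resists a further 0.1381 − 0.08 = 0.05806 mm of expansion.
So σ = E(δ_free − g)/L = 147×10³ × 0.05806/900 = 9.483 MPa.

σ ≈ 9.48 MPa (compressive)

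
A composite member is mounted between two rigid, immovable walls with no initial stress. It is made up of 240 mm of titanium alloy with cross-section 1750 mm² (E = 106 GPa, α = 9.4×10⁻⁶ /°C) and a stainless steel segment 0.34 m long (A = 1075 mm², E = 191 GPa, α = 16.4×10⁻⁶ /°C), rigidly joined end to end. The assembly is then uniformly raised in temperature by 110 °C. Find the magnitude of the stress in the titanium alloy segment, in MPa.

With the walls removed the bar would change length by δ_free = Σ αᵢΔT Lᵢ = 9.4×10⁻⁶×110×240 + 16.4×10⁻⁶×110×340 = 0.8615 mm.
The rigid supports impose zero overall length change; the single axial force P common to all segments must satisfy P Σ Lᵢ/(AᵢEᵢ) = δ_free.
The series flexibility is Σ Lᵢ/(AᵢEᵢ) = 240/(1750×106×10³) + 340/(1075×191×10³) = 2.95×10⁻⁶ mm/N.
P = 0.8615 / 2.95×10⁻⁶ = 292100 N = 292.1 kN, compressive.
σ_{titanium alloy} = P / A = 292100 / 1750 = 166.9 MPa.

σ ≈ 167 MPa (compressive)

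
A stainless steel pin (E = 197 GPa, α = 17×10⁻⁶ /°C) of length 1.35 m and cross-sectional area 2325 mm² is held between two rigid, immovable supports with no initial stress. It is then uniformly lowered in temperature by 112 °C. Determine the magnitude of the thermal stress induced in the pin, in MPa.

Because both ends are immovable the net strain is zero, and the suppressed thermal strain is αΔT = 17×10⁻⁶ × 112 = 1904×10⁻⁶.
σ = EαΔT = 197×10³ × 17×10⁻⁶ × 112 = 375.1 MPa (tensile; the pin is trying to contract).

σ ≈ 375 MPa (tensile)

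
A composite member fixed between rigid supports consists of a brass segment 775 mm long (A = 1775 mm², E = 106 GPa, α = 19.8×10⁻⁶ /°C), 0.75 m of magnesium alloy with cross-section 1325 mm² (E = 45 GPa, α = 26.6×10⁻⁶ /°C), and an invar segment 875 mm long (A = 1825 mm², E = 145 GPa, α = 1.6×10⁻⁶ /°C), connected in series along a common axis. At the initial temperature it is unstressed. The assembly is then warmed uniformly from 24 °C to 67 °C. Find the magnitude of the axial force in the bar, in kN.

P ≈ 78.9 kN (compressive)

Free thermal expansion of the whole bar: Σ αᵢΔT Lᵢ = 19.8×10⁻⁶×43×775 + 26.6×10⁻⁶×43×750 + 1.6×10⁻⁶×43×875 = 1.578 mm.
The walls prevent any net length change, so an axial force P (same in every segment) develops. Compatibility: P · Σ Lᵢ/(AᵢEᵢ) = δ_free.
The series flexibility is Σ Lᵢ/(AᵢEᵢ) = 775/(1775×106×10³) + 750/(1325×45×10³) + 875/(1825×145×10³) = 2×10⁻⁵ mm/N.
So P = 1.578 / 2×10⁻⁵ = 78.88 kN, compressive.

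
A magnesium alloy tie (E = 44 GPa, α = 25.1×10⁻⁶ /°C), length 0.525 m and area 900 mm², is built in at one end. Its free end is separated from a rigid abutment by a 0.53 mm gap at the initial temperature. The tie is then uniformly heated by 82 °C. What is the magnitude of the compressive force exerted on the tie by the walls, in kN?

If the wall were absent the tie would grow by αΔT L = 25.1×10⁻⁶ × 82 × 525 = 1.081 mm.
This exceeds the 0.53 mm gap, so the wall pushes back. The portion of expansion that must be recovered elastically is δ_free − gap = 1.081 − 0.53 = 0.5506 mm.
Compatibility: PL/(AE) = 0.5506 mm, so σ = P/A = E × (0.5506/525) = 46.14 MPa.
P = σA = 46.14 × 900 = 41.53 kN.

P ≈ 41.5 kN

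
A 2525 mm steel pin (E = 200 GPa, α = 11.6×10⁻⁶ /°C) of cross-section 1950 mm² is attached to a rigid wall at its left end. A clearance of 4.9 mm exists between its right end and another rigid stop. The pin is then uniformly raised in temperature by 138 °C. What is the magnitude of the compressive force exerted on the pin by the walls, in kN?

If the wall were absent the pin would grow by αΔT L = 11.6×10⁻⁶ × 138 × 2525 = 4.042 mm.
This is smaller than the 4.9 mm clearance, so the pin expands freely without reaching the stop — the stress is zero.

P ≈ 0 kN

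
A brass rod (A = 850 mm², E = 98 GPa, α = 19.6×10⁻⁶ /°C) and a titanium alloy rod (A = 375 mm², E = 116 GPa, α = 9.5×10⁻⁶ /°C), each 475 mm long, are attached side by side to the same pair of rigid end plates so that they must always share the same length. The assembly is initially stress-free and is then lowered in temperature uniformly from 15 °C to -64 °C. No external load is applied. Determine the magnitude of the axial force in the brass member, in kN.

The brass has the larger α, so on cooling it would change length more than the titanium alloy if both were free. The rigid plates force a common final length, so the brass is put into tension and the titanium alloy into compression, with equal and opposite forces P (no external load).
Setting the final lengths equal and cancelling L: (α₁ − α₂)ΔT = P/(A₁E₁) + P/(A₂E₂).
|α₁ − α₂|·ΔT = 10.1×10⁻⁶ × 79 = 0.0007979.
1/(A₁E₁) + 1/(A₂E₂) = 1/(850×98×10³) + 1/(375×116×10³) = 3.499×10⁻⁸ N⁻¹.
So P = 0.0007979 / 3.499×10⁻⁸ = 22.8 kN.

P ≈ 22.8 kN (tensile in the brass)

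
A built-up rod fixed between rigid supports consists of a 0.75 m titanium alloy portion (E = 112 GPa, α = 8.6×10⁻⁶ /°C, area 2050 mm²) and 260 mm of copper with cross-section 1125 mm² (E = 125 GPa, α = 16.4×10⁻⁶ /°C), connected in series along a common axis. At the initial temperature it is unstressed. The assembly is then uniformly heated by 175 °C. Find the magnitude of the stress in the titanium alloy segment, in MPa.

Free thermal expansion of the whole bar: Σ αᵢΔT Lᵢ = 8.6×10⁻⁶×175×750 + 16.4×10⁻⁶×175×260 = 1.875 mm.
The walls prevent any net length change, so an axial force P (same in every segment) develops. Compatibility: P · Σ Lᵢ/(AᵢEᵢ) = δ_free.
The series flexibility is Σ Lᵢ/(AᵢEᵢ) = 750/(2050×112×10³) + 260/(1125×125×10³) = 5.115×10⁻⁶ mm/N.
P = 1.875 / 5.115×10⁻⁶ = 366500 N = 366.5 kN, compressive.
σ_{titanium alloy} = P / A = 366500 / 2050 = 178.8 MPa.

σ ≈ 179 MPa (compressive)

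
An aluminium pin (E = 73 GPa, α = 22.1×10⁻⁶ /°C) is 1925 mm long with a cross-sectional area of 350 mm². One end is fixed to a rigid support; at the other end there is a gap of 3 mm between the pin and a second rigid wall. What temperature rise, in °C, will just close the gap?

The gap closes when αΔT L = 3 mm, since the pin is still unstressed at that instant.
ΔT = 3 / (22.1×10⁻⁶ × 1925) = 70.52 °C.

ΔT ≈ 70.5 °C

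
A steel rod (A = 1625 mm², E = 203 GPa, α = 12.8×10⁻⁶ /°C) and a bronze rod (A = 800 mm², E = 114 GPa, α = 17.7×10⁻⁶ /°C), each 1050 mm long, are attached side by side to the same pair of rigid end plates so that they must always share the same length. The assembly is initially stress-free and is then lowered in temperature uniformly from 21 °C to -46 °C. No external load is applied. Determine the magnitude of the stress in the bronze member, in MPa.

σ ≈ 29.3 MPa (tensile)

Equilibrium of a rigid end plate with no external load gives equal and opposite internal forces ±P in the two members. Since α_{bronze} > α_{steel}, cooling drives the bronze into tension and the steel into compression.
Equating the net (thermal + elastic) strains gives |α₁ − α₂|·ΔT = P·[1/(A₁E₁) + 1/(A₂E₂)].
|α₁ − α₂|·ΔT = 4.9×10⁻⁶ × 67 = 0.0003283.
1/(A₁E₁) + 1/(A₂E₂) = 1/(1625×203×10³) + 1/(800×114×10³) = 1.4×10⁻⁸ N⁻¹.
So P = 0.0003283 / 1.4×10⁻⁸ = 23.46 kN.
σ_{bronze} = P/A₂ = 23460/800 = 29.32 MPa, tensile.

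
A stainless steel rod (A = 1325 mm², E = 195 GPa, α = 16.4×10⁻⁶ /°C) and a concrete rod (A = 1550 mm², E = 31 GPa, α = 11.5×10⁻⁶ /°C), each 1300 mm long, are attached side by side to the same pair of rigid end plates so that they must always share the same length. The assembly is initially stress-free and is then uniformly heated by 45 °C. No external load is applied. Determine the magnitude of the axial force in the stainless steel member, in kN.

Both members must finish at the same length. With the larger α, the stainless steel tends to over-expand; the plates restrain it, putting the stainless steel in compression and the concrete in tension. With no external load the two internal forces are equal and opposite, magnitude P.
Setting the final lengths equal and cancelling L: (α₁ − α₂)ΔT = P/(A₁E₁) + P/(A₂E₂).
|α₁ − α₂|·ΔT = 4.9×10⁻⁶ × 45 = 0.0002205.
1/(A₁E₁) + 1/(A₂E₂) = 1/(1325×195×10³) + 1/(1550×31×10³) = 2.468×10⁻⁸ N⁻¹.
So P = 0.0002205 / 2.468×10⁻⁸ = 8.934 kN.

P ≈ 8.93 kN (compressive in the stainless steel)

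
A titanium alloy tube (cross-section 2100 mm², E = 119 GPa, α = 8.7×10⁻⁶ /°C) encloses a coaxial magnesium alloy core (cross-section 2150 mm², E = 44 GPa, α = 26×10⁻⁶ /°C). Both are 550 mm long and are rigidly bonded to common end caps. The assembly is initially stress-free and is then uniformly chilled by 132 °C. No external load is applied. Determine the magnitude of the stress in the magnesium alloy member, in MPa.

σ ≈ 72.9 MPa (tensile)

The magnesium alloy has the larger α, so on cooling it would change length more than the titanium alloy if both were free. The rigid plates force a common final length, so the magnesium alloy is put into tension and the titanium alloy into compression, with equal and opposite forces P (no external load).
Equating the net (thermal + elastic) strains gives |α₁ − α₂|·ΔT = P·[1/(A₁E₁) + 1/(A₂E₂)].
|α₁ − α₂|·ΔT = 17.3×10⁻⁶ × 132 = 0.002284.
1/(A₁E₁) + 1/(A₂E₂) = 1/(2100×119×10³) + 1/(2150×44×10³) = 1.457×10⁻⁸ N⁻¹.
P = 0.002284 / 1.457×10⁻⁸ = 156700 N = 156.7 kN.
σ_{magnesium alloy} = P/A₂ = 156700/2150 = 72.89 MPa, tensile.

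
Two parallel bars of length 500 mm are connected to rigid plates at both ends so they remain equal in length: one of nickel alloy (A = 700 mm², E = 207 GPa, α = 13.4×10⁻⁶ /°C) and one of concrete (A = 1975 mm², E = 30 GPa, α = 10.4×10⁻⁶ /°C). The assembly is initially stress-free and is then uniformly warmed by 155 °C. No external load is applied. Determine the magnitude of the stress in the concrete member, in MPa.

σ ≈ 9.9 MPa (tensile)

Both members must finish at the same length. With the larger α, the nickel alloy tends to over-expand; the plates restrain it, putting the nickel alloy in compression and the concrete in tension. With no external load the two internal forces are equal and opposite, magnitude P.
Setting the final lengths equal and cancelling L: (α₁ − α₂)ΔT = P/(A₁E₁) + P/(A₂E₂).
|α₁ − α₂|·ΔT = 3×10⁻⁶ × 155 = 0.000465.
1/(A₁E₁) + 1/(A₂E₂) = 1/(700×207×10³) + 1/(1975×30×10³) = 2.378×10⁻⁸ N⁻¹.
So P = 0.000465 / 2.378×10⁻⁸ = 19.56 kN.
σ_{concrete} = P/A₂ = 19560/1975 = 9.901 MPa, tensile.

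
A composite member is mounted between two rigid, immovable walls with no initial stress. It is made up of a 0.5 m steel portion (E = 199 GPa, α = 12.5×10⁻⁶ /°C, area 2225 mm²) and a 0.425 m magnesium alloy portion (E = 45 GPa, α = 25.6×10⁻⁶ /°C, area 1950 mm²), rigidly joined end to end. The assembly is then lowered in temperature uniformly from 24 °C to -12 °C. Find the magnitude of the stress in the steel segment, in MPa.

σ ≈ 46.4 MPa (tensile)

With the walls removed the bar would change length by δ_free = Σ αᵢΔT Lᵢ = 12.5×10⁻⁶×36×500 + 25.6×10⁻⁶×36×425 = 0.6167 mm.
The rigid supports impose zero overall length change; the single axial force P common to all segments must satisfy P Σ Lᵢ/(AᵢEᵢ) = δ_free.
The series flexibility is Σ Lᵢ/(AᵢEᵢ) = 500/(2225×199×10³) + 425/(1950×45×10³) = 5.973×10⁻⁶ mm/N.
P = 0.6167 / 5.973×10⁻⁶ = 103300 N = 103.3 kN, tensile.
σ_{steel} = P / A = 103300 / 2225 = 46.41 MPa.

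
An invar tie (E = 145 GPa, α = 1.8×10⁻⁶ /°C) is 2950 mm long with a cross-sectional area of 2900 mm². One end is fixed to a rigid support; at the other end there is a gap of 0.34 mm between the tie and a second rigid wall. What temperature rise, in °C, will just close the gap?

ΔT ≈ 64 °C

Contact occurs when the free expansion equals the gap: αΔT L = 0.34 mm.
So ΔT = g/(αL) = 0.34/(1.8×10⁻⁶ × 2950) = 64.03 °C.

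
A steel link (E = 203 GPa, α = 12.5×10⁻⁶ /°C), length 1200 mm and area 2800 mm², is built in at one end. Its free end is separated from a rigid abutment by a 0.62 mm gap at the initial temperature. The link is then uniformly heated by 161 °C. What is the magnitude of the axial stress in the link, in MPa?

σ ≈ 304 MPa (compressive)

Free thermal elongation = αΔT L = 12.5×10⁻⁶ × 161 × 1200 = 2.415 mm.
The gap closes (δ_free > 0.62 mm) and the wall then resists a further 2.415 − 0.62 = 1.795 mm of expansion.
So σ = E(δ_free − g)/L = 203×10³ × 1.795/1200 = 303.7 MPa.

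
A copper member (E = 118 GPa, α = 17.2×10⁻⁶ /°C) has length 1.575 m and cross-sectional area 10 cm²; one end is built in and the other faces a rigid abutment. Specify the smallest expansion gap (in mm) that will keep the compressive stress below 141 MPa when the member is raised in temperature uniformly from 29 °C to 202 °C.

g ≈ 2.8 mm

With no wall the member would lengthen by αΔT L = 17.2×10⁻⁶ × 173 × 1575 = 4.687 mm.
A stress of 141 MPa corresponds to the wall pushing the member back by σL/E = 141×1575/(118×10³) = 1.882 mm.
The gap must absorb the remainder: g_min = 4.687 − 1.882 = 2.805 mm.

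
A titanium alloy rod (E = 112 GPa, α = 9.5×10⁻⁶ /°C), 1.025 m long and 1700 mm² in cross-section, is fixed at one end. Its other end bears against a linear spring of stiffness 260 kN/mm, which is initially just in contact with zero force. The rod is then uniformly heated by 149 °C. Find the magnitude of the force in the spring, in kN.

The unrestrained thermal change is αΔT L = 9.5×10⁻⁶ × 149 × 1025 = 1.451 mm.
Let P be the compressive force at the spring. The rod shortens elastically by PL/(AE) and the spring compresses by P/k; together these equal δ_free.
P [ L/(AE) + 1/k ] = δ_free → P [ 1025/(1700×112×10³) + 1/(260×10³) ] = 1.451.
P = 1.451 / 9.23×10⁻⁶ = 157200 N.

P ≈ 157 kN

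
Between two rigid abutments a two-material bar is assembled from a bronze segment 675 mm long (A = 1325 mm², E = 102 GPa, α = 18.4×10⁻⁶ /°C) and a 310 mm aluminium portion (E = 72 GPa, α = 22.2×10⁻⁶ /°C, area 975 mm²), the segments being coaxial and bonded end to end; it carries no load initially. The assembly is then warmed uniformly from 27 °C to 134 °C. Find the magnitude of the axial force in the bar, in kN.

If the supports were absent, the total length change would be Σ αᵢΔT Lᵢ = 18.4×10⁻⁶×107×675 + 22.2×10⁻⁶×107×310 = 2.065 mm.
Since the ends are fixed, an axial force P builds up, equal in every segment, with P · Σ Lᵢ/(AᵢEᵢ) = δ_free.
Σ Lᵢ/(AᵢEᵢ) = 675/(1325×102×10³) + 310/(975×72×10³) = 9.41×10⁻⁶ mm/N.
So P = 2.065 / 9.41×10⁻⁶ = 219.5 kN, compressive.

P ≈ 219 kN (compressive)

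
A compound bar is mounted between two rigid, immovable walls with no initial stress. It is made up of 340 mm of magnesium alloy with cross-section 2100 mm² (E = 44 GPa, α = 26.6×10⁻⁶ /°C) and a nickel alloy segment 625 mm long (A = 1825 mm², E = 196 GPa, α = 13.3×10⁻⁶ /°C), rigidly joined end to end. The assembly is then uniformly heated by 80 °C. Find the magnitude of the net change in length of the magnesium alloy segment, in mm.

Free thermal expansion of the whole bar: Σ αᵢΔT Lᵢ = 26.6×10⁻⁶×80×340 + 13.3×10⁻⁶×80×625 = 1.389 mm.
Since the ends are fixed, an axial force P builds up, equal in every segment, with P · Σ Lᵢ/(AᵢEᵢ) = δ_free.
The series flexibility is Σ Lᵢ/(AᵢEᵢ) = 340/(2100×44×10³) + 625/(1825×196×10³) = 5.427×10⁻⁶ mm/N.
So P = 1.389 / 5.427×10⁻⁶ = 255.9 kN, compressive.
For the magnesium alloy segment, free thermal change = 26.6×10⁻⁶×80×340 = 0.7235 mm and elastic change from P = 255900×340/(2100×44×10³) = 0.9415 mm; these oppose, so the net change is 0.218 mm (segment shortens).

|ΔL| ≈ 0.218 mm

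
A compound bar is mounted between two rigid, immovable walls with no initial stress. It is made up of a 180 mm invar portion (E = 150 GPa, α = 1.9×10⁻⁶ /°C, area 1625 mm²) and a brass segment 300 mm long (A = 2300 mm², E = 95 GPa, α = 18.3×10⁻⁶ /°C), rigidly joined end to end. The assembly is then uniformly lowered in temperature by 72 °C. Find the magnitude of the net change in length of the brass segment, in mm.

If the supports were absent, the total length change would be Σ αᵢΔT Lᵢ = 1.9×10⁻⁶×72×180 + 18.3×10⁻⁶×72×300 = 0.4199 mm.
Since the ends are fixed, an axial force P builds up, equal in every segment, with P · Σ Lᵢ/(AᵢEᵢ) = δ_free.
The series flexibility is Σ Lᵢ/(AᵢEᵢ) = 180/(1625×150×10³) + 300/(2300×95×10³) = 2.111×10⁻⁶ mm/N.
So P = 0.4199 / 2.111×10⁻⁶ = 198.9 kN, tensile.
For the brass segment, free thermal change = 18.3×10⁻⁶×72×300 = 0.3953 mm and elastic change from P = 198900×300/(2300×95×10³) = 0.273 mm; these oppose, so the net change is 0.122 mm (segment shortens).

|ΔL| ≈ 0.122 mm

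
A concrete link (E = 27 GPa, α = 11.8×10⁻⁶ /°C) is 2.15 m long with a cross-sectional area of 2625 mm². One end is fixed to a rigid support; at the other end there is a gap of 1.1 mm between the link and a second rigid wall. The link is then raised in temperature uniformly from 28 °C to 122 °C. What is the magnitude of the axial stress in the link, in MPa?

σ ≈ 16.1 MPa (compressive)

If the wall were absent the link would grow by αΔT L = 11.8×10⁻⁶ × 94 × 2150 = 2.385 mm.
After closing the 1.1 mm clearance, 2.385 − 1.1 = 1.285 mm of expansion remains to be suppressed by the wall.
So σ = E(δ_free − g)/L = 27×10³ × 1.285/2150 = 16.13 MPa.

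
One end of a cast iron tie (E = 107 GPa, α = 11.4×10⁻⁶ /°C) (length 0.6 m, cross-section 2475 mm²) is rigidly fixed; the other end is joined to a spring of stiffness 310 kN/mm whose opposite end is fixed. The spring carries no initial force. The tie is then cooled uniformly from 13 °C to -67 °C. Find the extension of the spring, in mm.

δ ≈ 0.321 mm

Free thermal contraction: δ_free = αΔT L = 11.4×10⁻⁶ × 80 × 600 = 0.5472 mm.
With a force P in the spring, the elastic change of the tie is PL/(AE) and that of the spring is P/k; compatibility requires their sum to equal δ_free.
P [ L/(AE) + 1/k ] = δ_free → P [ 600/(2475×107×10³) + 1/(310×10³) ] = 0.5472.
P = 0.5472 / 5.491×10⁻⁶ = 99650 N.
Spring extension = P/k = 99650/(310×10³) = 0.3214 mm.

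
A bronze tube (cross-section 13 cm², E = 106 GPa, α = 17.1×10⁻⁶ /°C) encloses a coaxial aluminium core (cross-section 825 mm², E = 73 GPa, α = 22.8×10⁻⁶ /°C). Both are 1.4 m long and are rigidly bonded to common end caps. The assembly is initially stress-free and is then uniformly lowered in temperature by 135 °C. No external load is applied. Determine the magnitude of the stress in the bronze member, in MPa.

σ ≈ 24.8 MPa (compressive)

Both members must finish at the same length. With the larger α, the aluminium tends to over-contract; the plates restrain it, putting the aluminium in tension and the bronze in compression. With no external load the two internal forces are equal and opposite, magnitude P.
Setting the final lengths equal and cancelling L: (α₁ − α₂)ΔT = P/(A₁E₁) + P/(A₂E₂).
|α₁ − α₂|·ΔT = 5.7×10⁻⁶ × 135 = 0.0007695.
1/(A₁E₁) + 1/(A₂E₂) = 1/(1300×106×10³) + 1/(825×73×10³) = 2.386×10⁻⁸ N⁻¹.
So P = 0.0007695 / 2.386×10⁻⁸ = 32.25 kN.
σ_{bronze} = P/A₁ = 32250/1300 = 24.81 MPa, compressive.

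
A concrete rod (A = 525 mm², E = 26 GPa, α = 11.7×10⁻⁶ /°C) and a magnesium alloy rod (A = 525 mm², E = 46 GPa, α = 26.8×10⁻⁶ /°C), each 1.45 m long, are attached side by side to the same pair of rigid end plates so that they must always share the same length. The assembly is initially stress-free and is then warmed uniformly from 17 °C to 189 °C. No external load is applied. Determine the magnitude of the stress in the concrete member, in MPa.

Both members must finish at the same length. With the larger α, the magnesium alloy tends to over-expand; the plates restrain it, putting the magnesium alloy in compression and the concrete in tension. With no external load the two internal forces are equal and opposite, magnitude P.
Compatibility of the two members (thermal + elastic change equal): (α₁ − α₂)ΔT = P·[1/(A₁E₁) + 1/(A₂E₂)].
|α₁ − α₂|·ΔT = 15.1×10⁻⁶ × 172 = 0.002597.
1/(A₁E₁) + 1/(A₂E₂) = 1/(525×26×10³) + 1/(525×46×10³) = 1.147×10⁻⁷ N⁻¹.
P = 0.002597 / 1.147×10⁻⁷ = 22650 N = 22.65 kN.
σ_{concrete} = P/A₁ = 22650/525 = 43.14 MPa, tensile.

σ ≈ 43.1 MPa (tensile)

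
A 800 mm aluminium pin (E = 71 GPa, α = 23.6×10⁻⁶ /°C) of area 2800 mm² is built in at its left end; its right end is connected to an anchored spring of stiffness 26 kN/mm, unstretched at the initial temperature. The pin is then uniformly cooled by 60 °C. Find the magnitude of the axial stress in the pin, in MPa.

σ ≈ 9.52 MPa (tensile)

If the spring were absent the pin would shorten by αΔT L = 23.6×10⁻⁶ × 60 × 800 = 1.133 mm.
Let P be the tensile force in the spring. The pin extends elastically by PL/(AE) and the spring stretches by P/k; together these equal δ_free.
P [ L/(AE) + 1/k ] = δ_free → P [ 800/(2800×71×10³) + 1/(26×10³) ] = 1.133.
P = 1.133 / 4.249×10⁻⁵ = 26660 N.
σ = P/A = 26660/2800 = 9.523 MPa.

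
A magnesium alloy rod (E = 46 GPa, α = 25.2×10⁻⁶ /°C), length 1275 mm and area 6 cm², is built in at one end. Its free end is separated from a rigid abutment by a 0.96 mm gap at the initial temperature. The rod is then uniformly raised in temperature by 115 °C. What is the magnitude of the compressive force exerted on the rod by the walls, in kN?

If the wall were absent the rod would grow by αΔT L = 25.2×10⁻⁶ × 115 × 1275 = 3.695 mm.
After closing the 0.96 mm clearance, 3.695 − 0.96 = 2.735 mm of expansion remains to be suppressed by the wall.
Compatibility: PL/(AE) = 2.735 mm, so σ = P/A = E × (2.735/1275) = 98.67 MPa.
Force on the wall = σA = 98.67 × 600 mm² = 59.2 kN.

P ≈ 59.2 kN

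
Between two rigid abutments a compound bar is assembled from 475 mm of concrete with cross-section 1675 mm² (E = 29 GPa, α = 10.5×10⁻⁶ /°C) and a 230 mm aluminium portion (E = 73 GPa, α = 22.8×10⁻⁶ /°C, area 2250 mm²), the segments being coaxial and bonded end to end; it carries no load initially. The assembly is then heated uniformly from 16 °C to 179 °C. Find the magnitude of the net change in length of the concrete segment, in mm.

|ΔL| ≈ 0.646 mm

With the walls removed the bar would change length by δ_free = Σ αᵢΔT Lᵢ = 10.5×10⁻⁶×163×475 + 22.8×10⁻⁶×163×230 = 1.668 mm.
Since the ends are fixed, an axial force P builds up, equal in every segment, with P · Σ Lᵢ/(AᵢEᵢ) = δ_free.
The series flexibility is Σ Lᵢ/(AᵢEᵢ) = 475/(1675×29×10³) + 230/(2250×73×10³) = 1.118×10⁻⁵ mm/N.
Hence P = δ_free / Σ(L/AE) = 1.668/1.118×10⁻⁵ = 149.2 kN (compressive).
For the concrete segment, free thermal change = 10.5×10⁻⁶×163×475 = 0.813 mm and elastic change from P = 149200×475/(1675×29×10³) = 1.459 mm; these oppose, so the net change is 0.646 mm (segment shortens).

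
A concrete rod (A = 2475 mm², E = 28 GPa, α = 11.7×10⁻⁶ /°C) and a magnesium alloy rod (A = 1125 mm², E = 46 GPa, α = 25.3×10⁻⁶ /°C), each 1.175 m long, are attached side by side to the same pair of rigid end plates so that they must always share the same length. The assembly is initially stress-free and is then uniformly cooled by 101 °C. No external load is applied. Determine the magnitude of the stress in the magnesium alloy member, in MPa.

σ ≈ 36.2 MPa (tensile)

Equilibrium of a rigid end plate with no external load gives equal and opposite internal forces ±P in the two members. Since α_{magnesium alloy} > α_{concrete}, cooling drives the magnesium alloy into tension and the concrete into compression.
Setting the final lengths equal and cancelling L: (α₁ − α₂)ΔT = P/(A₁E₁) + P/(A₂E₂).
|α₁ − α₂|·ΔT = 13.6×10⁻⁶ × 101 = 0.001374.
1/(A₁E₁) + 1/(A₂E₂) = 1/(2475×28×10³) + 1/(1125×46×10³) = 3.375×10⁻⁸ N⁻¹.
P = 0.001374 / 3.375×10⁻⁸ = 40690 N = 40.69 kN.
σ_{magnesium alloy} = P/A₂ = 40690/1125 = 36.17 MPa, tensile.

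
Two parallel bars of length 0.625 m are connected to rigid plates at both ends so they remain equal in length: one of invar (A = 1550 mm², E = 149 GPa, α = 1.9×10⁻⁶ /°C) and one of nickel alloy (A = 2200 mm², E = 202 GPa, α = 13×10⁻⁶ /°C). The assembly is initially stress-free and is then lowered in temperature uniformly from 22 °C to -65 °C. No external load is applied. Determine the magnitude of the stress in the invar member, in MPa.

The nickel alloy has the larger α, so on cooling it would change length more than the invar if both were free. The rigid plates force a common final length, so the nickel alloy is put into tension and the invar into compression, with equal and opposite forces P (no external load).
Equating the net (thermal + elastic) strains gives |α₁ − α₂|·ΔT = P·[1/(A₁E₁) + 1/(A₂E₂)].
|α₁ − α₂|·ΔT = 11.1×10⁻⁶ × 87 = 0.0009657.
1/(A₁E₁) + 1/(A₂E₂) = 1/(1550×149×10³) + 1/(2200×202×10³) = 6.58×10⁻⁹ N⁻¹.
So P = 0.0009657 / 6.58×10⁻⁹ = 146.8 kN.
σ_{invar} = P/A₁ = 146800/1550 = 94.68 MPa, compressive.

σ ≈ 94.7 MPa (compressive)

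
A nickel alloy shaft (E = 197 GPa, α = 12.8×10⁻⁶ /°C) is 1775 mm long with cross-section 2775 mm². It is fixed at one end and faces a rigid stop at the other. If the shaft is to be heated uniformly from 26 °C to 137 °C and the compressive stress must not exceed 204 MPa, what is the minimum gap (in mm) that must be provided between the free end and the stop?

g ≈ 0.684 mm

Free expansion if unrestrained: δ_free = αΔT L = 12.8×10⁻⁶ × 111 × 1775 = 2.522 mm.
At the allowable stress the elastic shortening the wall may impose is σL/E = 204 × 1775 / (197×10³) = 1.838 mm.
So the gap has to take up the difference, g_min = δ_free − σL/E = 2.522 − 1.838 = 0.6838 mm.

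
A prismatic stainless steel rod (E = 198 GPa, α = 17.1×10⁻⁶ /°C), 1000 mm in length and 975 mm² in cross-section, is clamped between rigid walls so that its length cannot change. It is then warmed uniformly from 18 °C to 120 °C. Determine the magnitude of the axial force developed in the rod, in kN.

P ≈ 337 kN (compressive)

With zero net strain, σ = E·αΔT = 198 GPa × 17.1×10⁻⁶ × 102 = 345.4 MPa.
Axial force P = σA = 345.4 × 975 = 336700 N = 336.7 kN, compressive.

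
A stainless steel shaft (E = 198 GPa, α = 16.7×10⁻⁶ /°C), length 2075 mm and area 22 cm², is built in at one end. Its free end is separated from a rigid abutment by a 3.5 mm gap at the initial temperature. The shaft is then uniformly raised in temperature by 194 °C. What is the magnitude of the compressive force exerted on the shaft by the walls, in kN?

P ≈ 677 kN

Free thermal elongation = αΔT L = 16.7×10⁻⁶ × 194 × 2075 = 6.723 mm.
The gap closes (δ_free > 3.5 mm) and the wall then resists a further 6.723 − 3.5 = 3.223 mm of expansion.
That suppressed elongation corresponds to σ = E·Δ/L = 198×10³ × 3.223/2075 = 307.5 MPa.
P = σA = 307.5 × 2200 = 676.5 kN.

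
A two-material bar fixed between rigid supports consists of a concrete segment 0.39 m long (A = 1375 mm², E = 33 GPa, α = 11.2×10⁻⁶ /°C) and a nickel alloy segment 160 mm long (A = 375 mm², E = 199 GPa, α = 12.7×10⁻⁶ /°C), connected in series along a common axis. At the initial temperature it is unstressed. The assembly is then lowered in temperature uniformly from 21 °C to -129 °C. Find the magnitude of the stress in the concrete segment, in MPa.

σ ≈ 65 MPa (tensile)

Free thermal contraction of the whole bar: Σ αᵢΔT Lᵢ = 11.2×10⁻⁶×150×390 + 12.7×10⁻⁶×150×160 = 0.96 mm.
The walls prevent any net length change, so an axial force P (same in every segment) develops. Compatibility: P · Σ Lᵢ/(AᵢEᵢ) = δ_free.
The series flexibility is Σ Lᵢ/(AᵢEᵢ) = 390/(1375×33×10³) + 160/(375×199×10³) = 1.074×10⁻⁵ mm/N.
Hence P = δ_free / Σ(L/AE) = 0.96/1.074×10⁻⁵ = 89.39 kN (tensile).
σ_{concrete} = P / A = 89390 / 1375 = 65.01 MPa.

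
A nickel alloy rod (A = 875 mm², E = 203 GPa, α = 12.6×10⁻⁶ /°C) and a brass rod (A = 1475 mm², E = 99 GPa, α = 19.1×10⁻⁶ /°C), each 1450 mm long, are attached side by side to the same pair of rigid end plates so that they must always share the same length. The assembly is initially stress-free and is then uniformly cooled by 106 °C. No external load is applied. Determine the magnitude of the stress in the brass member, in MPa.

The brass has the larger α, so on cooling it would change length more than the nickel alloy if both were free. The rigid plates force a common final length, so the brass is put into tension and the nickel alloy into compression, with equal and opposite forces P (no external load).
Equating the net (thermal + elastic) strains gives |α₁ − α₂|·ΔT = P·[1/(A₁E₁) + 1/(A₂E₂)].
|α₁ − α₂|·ΔT = 6.5×10⁻⁶ × 106 = 0.000689.
1/(A₁E₁) + 1/(A₂E₂) = 1/(875×203×10³) + 1/(1475×99×10³) = 1.248×10⁻⁸ N⁻¹.
P = 0.000689 / 1.248×10⁻⁸ = 55220 N = 55.22 kN.
σ_{brass} = P/A₂ = 55220/1475 = 37.44 MPa, tensile.

σ ≈ 37.4 MPa (tensile)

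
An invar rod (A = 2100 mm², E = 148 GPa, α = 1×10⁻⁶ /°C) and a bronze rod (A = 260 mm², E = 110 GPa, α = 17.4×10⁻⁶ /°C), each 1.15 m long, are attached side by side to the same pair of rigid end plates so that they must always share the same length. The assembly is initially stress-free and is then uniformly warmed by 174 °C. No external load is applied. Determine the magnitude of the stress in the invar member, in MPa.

Equilibrium of a rigid end plate with no external load gives equal and opposite internal forces ±P in the two members. Since α_{bronze} > α_{invar}, heating drives the bronze into compression and the invar into tension.
Setting the final lengths equal and cancelling L: (α₁ − α₂)ΔT = P/(A₁E₁) + P/(A₂E₂).
|α₁ − α₂|·ΔT = 16.4×10⁻⁶ × 174 = 0.002854.
1/(A₁E₁) + 1/(A₂E₂) = 1/(2100×148×10³) + 1/(260×110×10³) = 3.818×10⁻⁸ N⁻¹.
P = 0.002854 / 3.818×10⁻⁸ = 74740 N = 74.74 kN.
σ_{invar} = P/A₁ = 74740/2100 = 35.59 MPa, tensile.

σ ≈ 35.6 MPa (tensile)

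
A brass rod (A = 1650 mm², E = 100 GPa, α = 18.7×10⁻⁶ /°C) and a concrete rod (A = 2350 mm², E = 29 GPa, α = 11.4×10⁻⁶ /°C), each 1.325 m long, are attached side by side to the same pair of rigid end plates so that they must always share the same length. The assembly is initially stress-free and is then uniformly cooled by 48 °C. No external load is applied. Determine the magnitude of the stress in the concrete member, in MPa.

The brass has the larger α, so on cooling it would change length more than the concrete if both were free. The rigid plates force a common final length, so the brass is put into tension and the concrete into compression, with equal and opposite forces P (no external load).
Equating the net (thermal + elastic) strains gives |α₁ − α₂|·ΔT = P·[1/(A₁E₁) + 1/(A₂E₂)].
|α₁ − α₂|·ΔT = 7.3×10⁻⁶ × 48 = 0.0003504.
1/(A₁E₁) + 1/(A₂E₂) = 1/(1650×100×10³) + 1/(2350×29×10³) = 2.073×10⁻⁸ N⁻¹.
So P = 0.0003504 / 2.073×10⁻⁸ = 16.9 kN.
σ_{concrete} = P/A₂ = 16900/2350 = 7.191 MPa, compressive.

σ ≈ 7.19 MPa (compressive)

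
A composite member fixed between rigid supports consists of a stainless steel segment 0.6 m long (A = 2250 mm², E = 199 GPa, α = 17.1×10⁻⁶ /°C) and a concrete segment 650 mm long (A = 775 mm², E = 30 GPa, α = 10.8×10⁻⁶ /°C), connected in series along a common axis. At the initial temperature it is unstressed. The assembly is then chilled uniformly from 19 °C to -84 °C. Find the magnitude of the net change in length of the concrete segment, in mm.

Free thermal contraction of the whole bar: Σ αᵢΔT Lᵢ = 17.1×10⁻⁶×103×600 + 10.8×10⁻⁶×103×650 = 1.78 mm.
The walls prevent any net length change, so an axial force P (same in every segment) develops. Compatibility: P · Σ Lᵢ/(AᵢEᵢ) = δ_free.
Σ Lᵢ/(AᵢEᵢ) = 600/(2250×199×10³) + 650/(775×30×10³) = 2.93×10⁻⁵ mm/N.
P = 1.78 / 2.93×10⁻⁵ = 60750 N = 60.75 kN, tensile.
For the concrete segment, free thermal change = 10.8×10⁻⁶×103×650 = 0.7231 mm and elastic change from P = 60750×650/(775×30×10³) = 1.698 mm; these oppose, so the net change is 0.975 mm (segment lengthens).

|ΔL| ≈ 0.975 mm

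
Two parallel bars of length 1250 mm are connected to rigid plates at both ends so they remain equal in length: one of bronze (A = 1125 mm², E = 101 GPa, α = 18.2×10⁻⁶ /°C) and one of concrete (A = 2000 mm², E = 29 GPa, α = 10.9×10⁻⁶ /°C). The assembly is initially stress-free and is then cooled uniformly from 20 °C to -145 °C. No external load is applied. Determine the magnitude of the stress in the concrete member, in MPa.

σ ≈ 23.1 MPa (compressive)

Equilibrium of a rigid end plate with no external load gives equal and opposite internal forces ±P in the two members. Since α_{bronze} > α_{concrete}, cooling drives the bronze into tension and the concrete into compression.
Equating the net (thermal + elastic) strains gives |α₁ − α₂|·ΔT = P·[1/(A₁E₁) + 1/(A₂E₂)].
|α₁ − α₂|·ΔT = 7.3×10⁻⁶ × 165 = 0.001204.
1/(A₁E₁) + 1/(A₂E₂) = 1/(1125×101×10³) + 1/(2000×29×10³) = 2.604×10⁻⁸ N⁻¹.
So P = 0.001204 / 2.604×10⁻⁸ = 46.25 kN.
σ_{concrete} = P/A₂ = 46250/2000 = 23.13 MPa, compressive.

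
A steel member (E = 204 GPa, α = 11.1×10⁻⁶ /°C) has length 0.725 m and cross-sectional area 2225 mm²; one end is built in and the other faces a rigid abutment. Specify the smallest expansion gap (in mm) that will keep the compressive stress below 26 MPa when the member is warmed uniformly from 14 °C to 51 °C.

Free expansion if unrestrained: δ_free = αΔT L = 11.1×10⁻⁶ × 37 × 725 = 0.2978 mm.
At the allowable stress the elastic shortening the wall may impose is σL/E = 26 × 725 / (204×10³) = 0.0924 mm.
The gap must absorb the remainder: g_min = 0.2978 − 0.0924 = 0.2054 mm.

g ≈ 0.205 mm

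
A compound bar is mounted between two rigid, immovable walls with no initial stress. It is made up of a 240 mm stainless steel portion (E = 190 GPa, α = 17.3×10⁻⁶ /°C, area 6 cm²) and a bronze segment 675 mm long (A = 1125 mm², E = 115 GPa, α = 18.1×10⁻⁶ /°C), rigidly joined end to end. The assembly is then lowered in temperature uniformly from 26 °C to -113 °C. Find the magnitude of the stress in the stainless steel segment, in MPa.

σ ≈ 518 MPa (tensile)

Free thermal contraction of the whole bar: Σ αᵢΔT Lᵢ = 17.3×10⁻⁶×139×240 + 18.1×10⁻⁶×139×675 = 2.275 mm.
Since the ends are fixed, an axial force P builds up, equal in every segment, with P · Σ Lᵢ/(AᵢEᵢ) = δ_free.
Σ Lᵢ/(AᵢEᵢ) = 240/(600×190×10³) + 675/(1125×115×10³) = 7.323×10⁻⁶ mm/N.
So P = 2.275 / 7.323×10⁻⁶ = 310.7 kN, tensile.
σ_{stainless steel} = P / A = 310700 / 600 = 517.9 MPa.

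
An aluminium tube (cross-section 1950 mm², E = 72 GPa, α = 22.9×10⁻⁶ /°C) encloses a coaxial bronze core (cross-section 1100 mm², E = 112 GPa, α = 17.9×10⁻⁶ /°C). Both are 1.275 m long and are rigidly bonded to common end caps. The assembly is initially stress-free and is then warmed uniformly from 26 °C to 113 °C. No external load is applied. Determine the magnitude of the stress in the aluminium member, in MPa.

σ ≈ 14.6 MPa (compressive)

Both members must finish at the same length. With the larger α, the aluminium tends to over-expand; the plates restrain it, putting the aluminium in compression and the bronze in tension. With no external load the two internal forces are equal and opposite, magnitude P.
Equating the net (thermal + elastic) strains gives |α₁ − α₂|·ΔT = P·[1/(A₁E₁) + 1/(A₂E₂)].
|α₁ − α₂|·ΔT = 5×10⁻⁶ × 87 = 0.000435.
1/(A₁E₁) + 1/(A₂E₂) = 1/(1950×72×10³) + 1/(1100×112×10³) = 1.524×10⁻⁸ N⁻¹.
P = 0.000435 / 1.524×10⁻⁸ = 28540 N = 28.54 kN.
σ_{aluminium} = P/A₁ = 28540/1950 = 14.64 MPa, compressive.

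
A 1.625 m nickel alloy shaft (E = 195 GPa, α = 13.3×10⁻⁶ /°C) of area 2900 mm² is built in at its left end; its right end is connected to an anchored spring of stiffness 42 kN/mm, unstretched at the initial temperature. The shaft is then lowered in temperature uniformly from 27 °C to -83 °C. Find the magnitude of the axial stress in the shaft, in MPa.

Free thermal contraction: δ_free = αΔT L = 13.3×10⁻⁶ × 110 × 1625 = 2.377 mm.
Let P be the tensile force in the spring. The shaft extends elastically by PL/(AE) and the spring stretches by P/k; together these equal δ_free.
P [ L/(AE) + 1/k ] = δ_free → P [ 1625/(2900×195×10³) + 1/(42×10³) ] = 2.377.
P = 2.377 / 2.668×10⁻⁵ = 89100 N.
σ = P/A = 89100/2900 = 30.72 MPa.

σ ≈ 30.7 MPa (tensile)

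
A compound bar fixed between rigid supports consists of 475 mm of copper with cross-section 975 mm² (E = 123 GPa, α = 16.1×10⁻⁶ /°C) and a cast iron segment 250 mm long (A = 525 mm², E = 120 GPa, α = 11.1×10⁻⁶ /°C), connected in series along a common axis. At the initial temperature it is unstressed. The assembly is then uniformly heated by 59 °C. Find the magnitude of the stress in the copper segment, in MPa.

Free thermal expansion of the whole bar: Σ αᵢΔT Lᵢ = 16.1×10⁻⁶×59×475 + 11.1×10⁻⁶×59×250 = 0.6149 mm.
Since the ends are fixed, an axial force P builds up, equal in every segment, with P · Σ Lᵢ/(AᵢEᵢ) = δ_free.
The series flexibility is Σ Lᵢ/(AᵢEᵢ) = 475/(975×123×10³) + 250/(525×120×10³) = 7.929×10⁻⁶ mm/N.
Hence P = δ_free / Σ(L/AE) = 0.6149/7.929×10⁻⁶ = 77.55 kN (compressive).
σ_{copper} = P / A = 77550 / 975 = 79.54 MPa.

σ ≈ 79.5 MPa (compressive)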